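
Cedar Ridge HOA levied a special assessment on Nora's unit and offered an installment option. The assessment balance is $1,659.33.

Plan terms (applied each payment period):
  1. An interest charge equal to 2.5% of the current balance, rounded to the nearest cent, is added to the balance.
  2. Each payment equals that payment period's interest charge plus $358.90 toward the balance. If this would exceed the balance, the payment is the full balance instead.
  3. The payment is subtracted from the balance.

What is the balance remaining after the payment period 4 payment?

$223.73

Payment period 1: $1,659.33 +$41.48 interest = $1,700.81; pay $400.38 → $1,300.43
Payment period 2: $1,300.43 +$32.51 interest = $1,332.94; pay $391.41 → $941.53
Payment period 3: $941.53 +$23.54 interest = $965.07; pay $382.44 → $582.63
Payment period 4: $582.63 +$14.57 interest = $597.20; pay $373.47 → $223.73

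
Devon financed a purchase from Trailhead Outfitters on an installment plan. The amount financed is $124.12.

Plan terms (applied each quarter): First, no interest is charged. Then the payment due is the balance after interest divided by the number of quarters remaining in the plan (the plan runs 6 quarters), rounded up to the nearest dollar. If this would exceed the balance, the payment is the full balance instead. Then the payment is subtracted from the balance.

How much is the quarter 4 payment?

Quarter 1: opening $124.12; payment $21.00; balance $103.12
Quarter 2: opening $103.12; payment $21.00; balance $82.12
Quarter 3: opening $82.12; payment $21.00; balance $61.12
Quarter 4: opening $61.12; payment $21.00; balance $40.12

$21.00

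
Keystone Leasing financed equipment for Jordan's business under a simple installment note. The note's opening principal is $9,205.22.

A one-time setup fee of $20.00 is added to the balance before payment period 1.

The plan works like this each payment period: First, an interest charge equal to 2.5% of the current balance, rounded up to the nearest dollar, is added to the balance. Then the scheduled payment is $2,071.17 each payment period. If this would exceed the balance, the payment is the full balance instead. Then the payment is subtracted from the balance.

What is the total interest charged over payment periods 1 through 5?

$684.00

# | Opening | Interest | Payment | End bal
1 | $9,225.22 | $231.00 | $2,071.17 | $7,385.05
2 | $7,385.05 | $185.00 | $2,071.17 | $5,498.88
3 | $5,498.88 | $138.00 | $2,071.17 | $3,565.71
4 | $3,565.71 | $90.00 | $2,071.17 | $1,584.54
5 | $1,584.54 | $40.00 | $1,624.54 | $0.00
Total interest: $231.00 + $185.00 + $138.00 + $90.00 + $40.00 = $684.00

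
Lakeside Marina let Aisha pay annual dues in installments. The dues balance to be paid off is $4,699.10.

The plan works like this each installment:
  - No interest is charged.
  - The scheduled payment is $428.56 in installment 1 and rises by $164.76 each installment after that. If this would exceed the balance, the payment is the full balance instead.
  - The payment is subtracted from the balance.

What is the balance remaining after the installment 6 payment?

Installment 1: $4,699.10 − $428.56 → $4,270.54
Installment 2: $4,270.54 − $593.32 → $3,677.22
Installment 3: $3,677.22 − $758.08 → $2,919.14
Installment 4: $2,919.14 − $922.84 → $1,996.30
Installment 5: $1,996.30 − $1,087.60 → $908.70
Installment 6: $908.70 − $908.70 → $0.00

$0.00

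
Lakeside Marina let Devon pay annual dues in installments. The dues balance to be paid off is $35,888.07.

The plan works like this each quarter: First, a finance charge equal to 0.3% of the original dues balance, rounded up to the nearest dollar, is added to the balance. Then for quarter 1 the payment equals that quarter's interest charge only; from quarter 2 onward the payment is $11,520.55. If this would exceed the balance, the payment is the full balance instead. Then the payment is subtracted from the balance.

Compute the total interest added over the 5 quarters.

$540.00

Quarter 1: opening $35,888.07; interest $108.00 → $35,996.07; payment $108.00; balance $35,888.07
Quarter 2: opening $35,888.07; interest $108.00 → $35,996.07; payment $11,520.55; balance $24,475.52
Quarter 3: opening $24,475.52; interest $108.00 → $24,583.52; payment $11,520.55; balance $13,062.97
Quarter 4: opening $13,062.97; interest $108.00 → $13,170.97; payment $11,520.55; balance $1,650.42
Quarter 5: opening $1,650.42; interest $108.00 → $1,758.42; payment $1,758.42; balance $0.00
Total interest: $108.00 + $108.00 + $108.00 + $108.00 + $108.00 = $540.00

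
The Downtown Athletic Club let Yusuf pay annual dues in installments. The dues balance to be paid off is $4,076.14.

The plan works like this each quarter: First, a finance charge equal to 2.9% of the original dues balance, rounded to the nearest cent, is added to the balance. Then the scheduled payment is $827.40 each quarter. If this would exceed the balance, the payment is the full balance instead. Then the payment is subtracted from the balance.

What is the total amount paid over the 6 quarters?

$4,785.40

Quarter 1: opening $4,076.14; interest $118.21 → $4,194.35; payment $827.40; balance $3,366.95
Quarter 2: opening $3,366.95; interest $118.21 → $3,485.16; payment $827.40; balance $2,657.76
Quarter 3: opening $2,657.76; interest $118.21 → $2,775.97; payment $827.40; balance $1,948.57
Quarter 4: opening $1,948.57; interest $118.21 → $2,066.78; payment $827.40; balance $1,239.38
Quarter 5: opening $1,239.38; interest $118.21 → $1,357.59; payment $827.40; balance $530.19
Quarter 6: opening $530.19; interest $118.21 → $648.40; payment $648.40; balance $0.00
Total paid: $4,785.40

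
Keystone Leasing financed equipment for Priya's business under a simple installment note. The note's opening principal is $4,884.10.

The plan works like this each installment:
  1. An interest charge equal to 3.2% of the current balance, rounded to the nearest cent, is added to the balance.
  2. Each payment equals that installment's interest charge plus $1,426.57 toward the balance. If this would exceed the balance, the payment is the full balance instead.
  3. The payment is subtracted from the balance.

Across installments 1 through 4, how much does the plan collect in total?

$5,235.36

# | Opening | Interest | Payment | End bal
1 | $4,884.10 | $156.29 | $1,582.86 | $3,457.53
2 | $3,457.53 | $110.64 | $1,537.21 | $2,030.96
3 | $2,030.96 | $64.99 | $1,491.56 | $604.39
4 | $604.39 | $19.34 | $623.73 | $0.00
Total paid: $5,235.36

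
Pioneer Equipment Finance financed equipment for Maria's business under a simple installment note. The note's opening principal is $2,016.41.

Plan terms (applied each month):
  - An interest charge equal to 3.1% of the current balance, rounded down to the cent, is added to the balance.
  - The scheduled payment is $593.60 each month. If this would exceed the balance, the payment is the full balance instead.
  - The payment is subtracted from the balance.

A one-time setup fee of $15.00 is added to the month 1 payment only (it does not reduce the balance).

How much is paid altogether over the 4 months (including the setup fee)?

Month 1: opening $2,016.41; interest $62.50 → $2,078.91; payment $593.60 (+ $15.00 fee); balance $1,485.31
Month 2: opening $1,485.31; interest $46.04 → $1,531.35; payment $593.60; balance $937.75
Month 3: opening $937.75; interest $29.07 → $966.82; payment $593.60; balance $373.22
Month 4: opening $373.22; interest $11.56 → $384.78; payment $384.78; balance $0.00
Total paid: $2,180.58

$2,180.58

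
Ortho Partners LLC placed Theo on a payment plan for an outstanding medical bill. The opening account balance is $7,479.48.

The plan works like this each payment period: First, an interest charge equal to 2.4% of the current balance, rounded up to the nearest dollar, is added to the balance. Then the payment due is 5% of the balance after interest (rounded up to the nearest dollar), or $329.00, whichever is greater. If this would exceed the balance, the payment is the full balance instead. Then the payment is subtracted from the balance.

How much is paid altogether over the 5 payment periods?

$1,815.00

# | Opening | Interest | Payment | End bal
1 | $7,479.48 | $180.00 | $383.00 | $7,276.48
2 | $7,276.48 | $175.00 | $373.00 | $7,078.48
3 | $7,078.48 | $170.00 | $363.00 | $6,885.48
4 | $6,885.48 | $166.00 | $353.00 | $6,698.48
5 | $6,698.48 | $161.00 | $343.00 | $6,516.48
Total paid: $1,815.00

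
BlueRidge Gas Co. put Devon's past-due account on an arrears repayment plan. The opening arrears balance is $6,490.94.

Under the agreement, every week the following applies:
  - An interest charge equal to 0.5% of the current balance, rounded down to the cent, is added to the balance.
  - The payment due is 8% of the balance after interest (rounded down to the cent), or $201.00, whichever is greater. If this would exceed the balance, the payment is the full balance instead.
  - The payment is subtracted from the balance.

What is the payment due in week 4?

$412.50

# | Opening | Interest | Payment | End bal
1 | $6,490.94 | $32.45 | $521.87 | $6,001.52
2 | $6,001.52 | $30.00 | $482.52 | $5,549.00
3 | $5,549.00 | $27.74 | $446.13 | $5,130.61
4 | $5,130.61 | $25.65 | $412.50 | $4,743.76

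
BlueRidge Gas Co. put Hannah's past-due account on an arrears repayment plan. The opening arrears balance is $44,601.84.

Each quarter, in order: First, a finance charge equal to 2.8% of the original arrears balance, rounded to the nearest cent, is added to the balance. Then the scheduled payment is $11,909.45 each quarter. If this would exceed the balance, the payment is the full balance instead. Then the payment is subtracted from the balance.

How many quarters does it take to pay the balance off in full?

5

# | Opening | Interest | Payment | End bal
1 | $44,601.84 | $1,248.85 | $11,909.45 | $33,941.24
2 | $33,941.24 | $1,248.85 | $11,909.45 | $23,280.64
3 | $23,280.64 | $1,248.85 | $11,909.45 | $12,620.04
4 | $12,620.04 | $1,248.85 | $11,909.45 | $1,959.44
5 | $1,959.44 | $1,248.85 | $3,208.29 | $0.00
Balance reaches $0.00 in quarter 5.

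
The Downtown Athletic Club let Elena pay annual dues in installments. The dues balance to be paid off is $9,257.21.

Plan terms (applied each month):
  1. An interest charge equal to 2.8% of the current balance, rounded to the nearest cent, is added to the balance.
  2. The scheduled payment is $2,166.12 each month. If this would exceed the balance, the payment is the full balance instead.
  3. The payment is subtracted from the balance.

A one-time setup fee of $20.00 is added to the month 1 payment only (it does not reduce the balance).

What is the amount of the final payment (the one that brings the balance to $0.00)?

$1,339.64

Month 1: opening $9,257.21; interest $259.20 → $9,516.41; payment $2,166.12 (+ $20.00 fee); balance $7,350.29
Month 2: opening $7,350.29; interest $205.81 → $7,556.10; payment $2,166.12; balance $5,389.98
Month 3: opening $5,389.98; interest $150.92 → $5,540.90; payment $2,166.12; balance $3,374.78
Month 4: opening $3,374.78; interest $94.49 → $3,469.27; payment $2,166.12; balance $1,303.15
Month 5: opening $1,303.15; interest $36.49 → $1,339.64; payment $1,339.64; balance $0.00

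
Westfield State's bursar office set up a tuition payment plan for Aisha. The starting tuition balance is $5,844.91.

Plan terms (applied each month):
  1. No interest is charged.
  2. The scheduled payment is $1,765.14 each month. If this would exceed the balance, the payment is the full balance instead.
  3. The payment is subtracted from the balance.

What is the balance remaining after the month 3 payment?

# | Opening | Payment | End bal
1 | $5,844.91 | $1,765.14 | $4,079.77
2 | $4,079.77 | $1,765.14 | $2,314.63
3 | $2,314.63 | $1,765.14 | $549.49

$549.49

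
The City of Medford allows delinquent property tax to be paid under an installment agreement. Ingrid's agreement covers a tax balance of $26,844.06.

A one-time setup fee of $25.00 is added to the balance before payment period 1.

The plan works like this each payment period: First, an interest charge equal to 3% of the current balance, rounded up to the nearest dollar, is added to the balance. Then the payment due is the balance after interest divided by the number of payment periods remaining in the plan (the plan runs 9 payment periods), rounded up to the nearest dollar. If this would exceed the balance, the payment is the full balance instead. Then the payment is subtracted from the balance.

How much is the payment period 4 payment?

Payment period 1: $26,869.06 +$807.00 interest = $27,676.06; pay $3,076.00 → $24,600.06
Payment period 2: $24,600.06 +$739.00 interest = $25,339.06; pay $3,168.00 → $22,171.06
Payment period 3: $22,171.06 +$666.00 interest = $22,837.06; pay $3,263.00 → $19,574.06
Payment period 4: $19,574.06 +$588.00 interest = $20,162.06; pay $3,361.00 → $16,801.06

$3,361.00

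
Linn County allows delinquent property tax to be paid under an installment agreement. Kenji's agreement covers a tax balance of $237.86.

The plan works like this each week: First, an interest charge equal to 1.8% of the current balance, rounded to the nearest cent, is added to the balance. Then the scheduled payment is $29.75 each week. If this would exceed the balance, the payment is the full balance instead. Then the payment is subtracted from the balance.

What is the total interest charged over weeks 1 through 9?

$21.31

Week 1: $237.86 +$4.28 interest = $242.14; pay $29.75 → $212.39
Week 2: $212.39 +$3.82 interest = $216.21; pay $29.75 → $186.46
Week 3: $186.46 +$3.36 interest = $189.82; pay $29.75 → $160.07
Week 4: $160.07 +$2.88 interest = $162.95; pay $29.75 → $133.20
Week 5: $133.20 +$2.40 interest = $135.60; pay $29.75 → $105.85
Week 6: $105.85 +$1.91 interest = $107.76; pay $29.75 → $78.01
Week 7: $78.01 +$1.40 interest = $79.41; pay $29.75 → $49.66
Week 8: $49.66 +$0.89 interest = $50.55; pay $29.75 → $20.80
Week 9: $20.80 +$0.37 interest = $21.17; pay $21.17 → $0.00
Total interest: $4.28 + $3.82 + $3.36 + $2.88 + $2.40 + $1.91 + $1.40 + $0.89 + $0.37 = $21.31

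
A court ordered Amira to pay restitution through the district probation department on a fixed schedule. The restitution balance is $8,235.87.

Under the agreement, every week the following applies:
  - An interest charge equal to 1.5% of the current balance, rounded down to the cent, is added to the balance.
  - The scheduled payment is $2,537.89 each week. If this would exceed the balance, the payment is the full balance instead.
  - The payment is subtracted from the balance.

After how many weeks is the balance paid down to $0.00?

4

Week 1: opening $8,235.87; interest $123.53 → $8,359.40; payment $2,537.89; balance $5,821.51
Week 2: opening $5,821.51; interest $87.32 → $5,908.83; payment $2,537.89; balance $3,370.94
Week 3: opening $3,370.94; interest $50.56 → $3,421.50; payment $2,537.89; balance $883.61
Week 4: opening $883.61; interest $13.25 → $896.86; payment $896.86; balance $0.00
Balance reaches $0.00 in week 4.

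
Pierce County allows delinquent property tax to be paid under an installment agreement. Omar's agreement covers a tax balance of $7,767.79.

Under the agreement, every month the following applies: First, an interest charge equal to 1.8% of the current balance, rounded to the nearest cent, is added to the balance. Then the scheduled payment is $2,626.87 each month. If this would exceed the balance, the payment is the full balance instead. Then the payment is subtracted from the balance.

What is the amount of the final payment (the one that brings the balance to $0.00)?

$174.62

Month 1: $7,767.79 +$139.82 interest = $7,907.61; pay $2,626.87 → $5,280.74
Month 2: $5,280.74 +$95.05 interest = $5,375.79; pay $2,626.87 → $2,748.92
Month 3: $2,748.92 +$49.48 interest = $2,798.40; pay $2,626.87 → $171.53
Month 4: $171.53 +$3.09 interest = $174.62; pay $174.62 → $0.00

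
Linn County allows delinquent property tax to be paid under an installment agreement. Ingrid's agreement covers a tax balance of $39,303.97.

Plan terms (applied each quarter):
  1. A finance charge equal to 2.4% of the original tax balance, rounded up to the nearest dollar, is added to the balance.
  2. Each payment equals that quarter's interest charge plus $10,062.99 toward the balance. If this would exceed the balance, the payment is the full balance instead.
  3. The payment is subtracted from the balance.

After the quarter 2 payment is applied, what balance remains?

$19,177.99

Quarter 1: $39,303.97 +$944.00 interest = $40,247.97; pay $11,006.99 → $29,240.98
Quarter 2: $29,240.98 +$944.00 interest = $30,184.98; pay $11,006.99 → $19,177.99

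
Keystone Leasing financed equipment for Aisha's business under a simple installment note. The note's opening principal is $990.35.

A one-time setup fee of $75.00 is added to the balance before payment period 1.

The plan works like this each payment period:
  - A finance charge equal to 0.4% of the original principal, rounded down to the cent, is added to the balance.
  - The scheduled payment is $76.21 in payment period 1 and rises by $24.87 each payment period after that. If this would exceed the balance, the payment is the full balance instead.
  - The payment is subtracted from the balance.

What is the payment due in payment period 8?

$41.29

Payment period 1: $1,065.35 +$3.96 interest = $1,069.31; pay $76.21 → $993.10
Payment period 2: $993.10 +$3.96 interest = $997.06; pay $101.08 → $895.98
Payment period 3: $895.98 +$3.96 interest = $899.94; pay $125.95 → $773.99
Payment period 4: $773.99 +$3.96 interest = $777.95; pay $150.82 → $627.13
Payment period 5: $627.13 +$3.96 interest = $631.09; pay $175.69 → $455.40
Payment period 6: $455.40 +$3.96 interest = $459.36; pay $200.56 → $258.80
Payment period 7: $258.80 +$3.96 interest = $262.76; pay $225.43 → $37.33
Payment period 8: $37.33 +$3.96 interest = $41.29; pay $41.29 → $0.00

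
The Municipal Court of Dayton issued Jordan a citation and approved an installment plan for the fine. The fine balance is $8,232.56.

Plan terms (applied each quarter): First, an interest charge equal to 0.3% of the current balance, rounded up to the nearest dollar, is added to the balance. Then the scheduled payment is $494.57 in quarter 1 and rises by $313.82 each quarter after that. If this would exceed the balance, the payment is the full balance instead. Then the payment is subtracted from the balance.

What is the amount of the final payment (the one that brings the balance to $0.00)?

$671.84

Quarter 1: opening $8,232.56; interest $25.00 → $8,257.56; payment $494.57; balance $7,762.99
Quarter 2: opening $7,762.99; interest $24.00 → $7,786.99; payment $808.39; balance $6,978.60
Quarter 3: opening $6,978.60; interest $21.00 → $6,999.60; payment $1,122.21; balance $5,877.39
Quarter 4: opening $5,877.39; interest $18.00 → $5,895.39; payment $1,436.03; balance $4,459.36
Quarter 5: opening $4,459.36; interest $14.00 → $4,473.36; payment $1,749.85; balance $2,723.51
Quarter 6: opening $2,723.51; interest $9.00 → $2,732.51; payment $2,063.67; balance $668.84
Quarter 7: opening $668.84; interest $3.00 → $671.84; payment $671.84; balance $0.00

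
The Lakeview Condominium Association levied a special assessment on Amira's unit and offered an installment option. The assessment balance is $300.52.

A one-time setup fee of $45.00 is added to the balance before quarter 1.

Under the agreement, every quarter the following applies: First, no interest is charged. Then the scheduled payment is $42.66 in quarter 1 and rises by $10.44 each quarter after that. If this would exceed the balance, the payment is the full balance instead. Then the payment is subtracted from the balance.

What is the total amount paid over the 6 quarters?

Quarter 1: opening $345.52; payment $42.66; balance $302.86
Quarter 2: opening $302.86; payment $53.10; balance $249.76
Quarter 3: opening $249.76; payment $63.54; balance $186.22
Quarter 4: opening $186.22; payment $73.98; balance $112.24
Quarter 5: opening $112.24; payment $84.42; balance $27.82
Quarter 6: opening $27.82; payment $27.82; balance $0.00
Total paid: $345.52

$345.52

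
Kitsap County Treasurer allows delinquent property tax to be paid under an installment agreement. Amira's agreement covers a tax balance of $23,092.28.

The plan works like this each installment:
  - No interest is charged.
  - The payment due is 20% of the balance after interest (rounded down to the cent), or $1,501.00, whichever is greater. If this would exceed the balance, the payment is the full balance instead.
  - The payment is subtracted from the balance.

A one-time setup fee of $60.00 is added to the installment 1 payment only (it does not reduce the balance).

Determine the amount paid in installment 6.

Installment 1: opening $23,092.28; payment $4,618.45 (+ $60.00 fee); balance $18,473.83
Installment 2: opening $18,473.83; payment $3,694.76; balance $14,779.07
Installment 3: opening $14,779.07; payment $2,955.81; balance $11,823.26
Installment 4: opening $11,823.26; payment $2,364.65; balance $9,458.61
Installment 5: opening $9,458.61; payment $1,891.72; balance $7,566.89
Installment 6: opening $7,566.89; payment $1,513.37; balance $6,053.52

$1,513.37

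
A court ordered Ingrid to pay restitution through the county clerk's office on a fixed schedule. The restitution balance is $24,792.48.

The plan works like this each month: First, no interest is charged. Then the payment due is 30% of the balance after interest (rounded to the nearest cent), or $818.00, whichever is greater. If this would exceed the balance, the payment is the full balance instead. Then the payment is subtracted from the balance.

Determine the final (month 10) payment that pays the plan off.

Month 1: $24,792.48 − $7,437.74 → $17,354.74
Month 2: $17,354.74 − $5,206.42 → $12,148.32
Month 3: $12,148.32 − $3,644.50 → $8,503.82
Month 4: $8,503.82 − $2,551.15 → $5,952.67
Month 5: $5,952.67 − $1,785.80 → $4,166.87
Month 6: $4,166.87 − $1,250.06 → $2,916.81
Month 7: $2,916.81 − $875.04 → $2,041.77
Month 8: $2,041.77 − $818.00 → $1,223.77
Month 9: $1,223.77 − $818.00 → $405.77
Month 10: $405.77 − $405.77 → $0.00

$405.77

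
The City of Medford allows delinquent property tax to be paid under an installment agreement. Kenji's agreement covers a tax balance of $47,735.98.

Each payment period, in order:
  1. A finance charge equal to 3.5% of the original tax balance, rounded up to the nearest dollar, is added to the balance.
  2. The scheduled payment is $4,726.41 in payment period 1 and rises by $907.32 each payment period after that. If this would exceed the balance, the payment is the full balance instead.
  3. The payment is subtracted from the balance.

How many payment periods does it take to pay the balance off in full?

8

Payment period 1: opening $47,735.98; interest $1,671.00 → $49,406.98; payment $4,726.41; balance $44,680.57
Payment period 2: opening $44,680.57; interest $1,671.00 → $46,351.57; payment $5,633.73; balance $40,717.84
Payment period 3: opening $40,717.84; interest $1,671.00 → $42,388.84; payment $6,541.05; balance $35,847.79
Payment period 4: opening $35,847.79; interest $1,671.00 → $37,518.79; payment $7,448.37; balance $30,070.42
Payment period 5: opening $30,070.42; interest $1,671.00 → $31,741.42; payment $8,355.69; balance $23,385.73
Payment period 6: opening $23,385.73; interest $1,671.00 → $25,056.73; payment $9,263.01; balance $15,793.72
Payment period 7: opening $15,793.72; interest $1,671.00 → $17,464.72; payment $10,170.33; balance $7,294.39
Payment period 8: opening $7,294.39; interest $1,671.00 → $8,965.39; payment $8,965.39; balance $0.00
Balance reaches $0.00 in payment period 8.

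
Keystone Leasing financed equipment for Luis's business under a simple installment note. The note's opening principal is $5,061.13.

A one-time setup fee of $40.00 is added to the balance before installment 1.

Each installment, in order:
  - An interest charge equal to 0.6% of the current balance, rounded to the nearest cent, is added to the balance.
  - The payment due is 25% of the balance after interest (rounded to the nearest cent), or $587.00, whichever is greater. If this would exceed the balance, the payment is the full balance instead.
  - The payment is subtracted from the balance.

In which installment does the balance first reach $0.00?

# | Opening | Interest | Payment | End bal
1 | $5,101.13 | $30.61 | $1,282.94 | $3,848.80
2 | $3,848.80 | $23.09 | $967.97 | $2,903.92
3 | $2,903.92 | $17.42 | $730.34 | $2,191.00
4 | $2,191.00 | $13.15 | $587.00 | $1,617.15
5 | $1,617.15 | $9.70 | $587.00 | $1,039.85
6 | $1,039.85 | $6.24 | $587.00 | $459.09
7 | $459.09 | $2.75 | $461.84 | $0.00
Balance reaches $0.00 in installment 7.

7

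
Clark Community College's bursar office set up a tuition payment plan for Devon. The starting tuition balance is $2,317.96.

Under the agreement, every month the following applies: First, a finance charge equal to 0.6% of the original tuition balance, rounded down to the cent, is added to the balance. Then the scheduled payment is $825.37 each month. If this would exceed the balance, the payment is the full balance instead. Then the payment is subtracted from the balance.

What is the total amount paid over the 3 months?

Month 1: $2,317.96 +$13.90 interest = $2,331.86; pay $825.37 → $1,506.49
Month 2: $1,506.49 +$13.90 interest = $1,520.39; pay $825.37 → $695.02
Month 3: $695.02 +$13.90 interest = $708.92; pay $708.92 → $0.00
Total paid: $2,359.66

$2,359.66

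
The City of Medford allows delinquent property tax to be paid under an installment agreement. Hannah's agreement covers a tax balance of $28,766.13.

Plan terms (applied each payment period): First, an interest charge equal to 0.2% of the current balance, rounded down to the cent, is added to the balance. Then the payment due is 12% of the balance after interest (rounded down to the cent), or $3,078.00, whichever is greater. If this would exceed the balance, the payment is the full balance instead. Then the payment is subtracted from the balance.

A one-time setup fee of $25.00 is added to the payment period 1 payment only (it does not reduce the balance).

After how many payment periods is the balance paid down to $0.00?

Payment period 1: opening $28,766.13; interest $57.53 → $28,823.66; payment $3,458.83 (+ $25.00 fee); balance $25,364.83
Payment period 2: opening $25,364.83; interest $50.72 → $25,415.55; payment $3,078.00; balance $22,337.55
Payment period 3: opening $22,337.55; interest $44.67 → $22,382.22; payment $3,078.00; balance $19,304.22
Payment period 4: opening $19,304.22; interest $38.60 → $19,342.82; payment $3,078.00; balance $16,264.82
Payment period 5: opening $16,264.82; interest $32.52 → $16,297.34; payment $3,078.00; balance $13,219.34
Payment period 6: opening $13,219.34; interest $26.43 → $13,245.77; payment $3,078.00; balance $10,167.77
Payment period 7: opening $10,167.77; interest $20.33 → $10,188.10; payment $3,078.00; balance $7,110.10
Payment period 8: opening $7,110.10; interest $14.22 → $7,124.32; payment $3,078.00; balance $4,046.32
Payment period 9: opening $4,046.32; interest $8.09 → $4,054.41; payment $3,078.00; balance $976.41
Payment period 10: opening $976.41; interest $1.95 → $978.36; payment $978.36; balance $0.00
Balance reaches $0.00 in payment period 10.

10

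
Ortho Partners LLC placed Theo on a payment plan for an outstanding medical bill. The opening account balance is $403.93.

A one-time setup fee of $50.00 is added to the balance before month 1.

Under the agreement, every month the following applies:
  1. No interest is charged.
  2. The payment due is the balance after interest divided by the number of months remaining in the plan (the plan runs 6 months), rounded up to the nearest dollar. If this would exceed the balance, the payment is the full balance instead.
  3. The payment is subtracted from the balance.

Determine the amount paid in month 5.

Month 1: $453.93 − $76.00 → $377.93
Month 2: $377.93 − $76.00 → $301.93
Month 3: $301.93 − $76.00 → $225.93
Month 4: $225.93 − $76.00 → $149.93
Month 5: $149.93 − $75.00 → $74.93

$75.00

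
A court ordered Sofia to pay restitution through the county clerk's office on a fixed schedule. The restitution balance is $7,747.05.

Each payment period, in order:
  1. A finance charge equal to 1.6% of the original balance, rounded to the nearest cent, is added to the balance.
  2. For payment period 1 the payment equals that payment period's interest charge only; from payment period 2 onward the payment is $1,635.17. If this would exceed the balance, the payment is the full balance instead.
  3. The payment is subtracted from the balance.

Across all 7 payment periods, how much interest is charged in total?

Payment period 1: opening $7,747.05; interest $123.95 → $7,871.00; payment $123.95; balance $7,747.05
Payment period 2: opening $7,747.05; interest $123.95 → $7,871.00; payment $1,635.17; balance $6,235.83
Payment period 3: opening $6,235.83; interest $123.95 → $6,359.78; payment $1,635.17; balance $4,724.61
Payment period 4: opening $4,724.61; interest $123.95 → $4,848.56; payment $1,635.17; balance $3,213.39
Payment period 5: opening $3,213.39; interest $123.95 → $3,337.34; payment $1,635.17; balance $1,702.17
Payment period 6: opening $1,702.17; interest $123.95 → $1,826.12; payment $1,635.17; balance $190.95
Payment period 7: opening $190.95; interest $123.95 → $314.90; payment $314.90; balance $0.00
Total interest: $123.95 + $123.95 + $123.95 + $123.95 + $123.95 + $123.95 + $123.95 = $867.65

$867.65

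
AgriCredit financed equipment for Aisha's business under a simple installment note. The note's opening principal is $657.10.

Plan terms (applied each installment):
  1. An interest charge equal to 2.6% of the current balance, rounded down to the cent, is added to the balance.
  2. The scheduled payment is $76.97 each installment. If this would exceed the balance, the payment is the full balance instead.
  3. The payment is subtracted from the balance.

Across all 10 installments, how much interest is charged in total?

Installment 1: opening $657.10; interest $17.08 → $674.18; payment $76.97; balance $597.21
Installment 2: opening $597.21; interest $15.52 → $612.73; payment $76.97; balance $535.76
Installment 3: opening $535.76; interest $13.92 → $549.68; payment $76.97; balance $472.71
Installment 4: opening $472.71; interest $12.29 → $485.00; payment $76.97; balance $408.03
Installment 5: opening $408.03; interest $10.60 → $418.63; payment $76.97; balance $341.66
Installment 6: opening $341.66; interest $8.88 → $350.54; payment $76.97; balance $273.57
Installment 7: opening $273.57; interest $7.11 → $280.68; payment $76.97; balance $203.71
Installment 8: opening $203.71; interest $5.29 → $209.00; payment $76.97; balance $132.03
Installment 9: opening $132.03; interest $3.43 → $135.46; payment $76.97; balance $58.49
Installment 10: opening $58.49; interest $1.52 → $60.01; payment $60.01; balance $0.00
Total interest: $17.08 + $15.52 + $13.92 + $12.29 + $10.60 + $8.88 + $7.11 + $5.29 + $3.43 + $1.52 = $95.64

$95.64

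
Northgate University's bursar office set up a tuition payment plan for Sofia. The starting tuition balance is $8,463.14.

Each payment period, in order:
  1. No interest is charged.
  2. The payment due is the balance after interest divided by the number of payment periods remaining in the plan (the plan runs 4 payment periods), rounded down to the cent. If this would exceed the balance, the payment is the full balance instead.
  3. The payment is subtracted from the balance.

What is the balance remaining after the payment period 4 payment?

Payment period 1: $8,463.14 − $2,115.78 → $6,347.36
Payment period 2: $6,347.36 − $2,115.78 → $4,231.58
Payment period 3: $4,231.58 − $2,115.79 → $2,115.79
Payment period 4: $2,115.79 − $2,115.79 → $0.00

$0.00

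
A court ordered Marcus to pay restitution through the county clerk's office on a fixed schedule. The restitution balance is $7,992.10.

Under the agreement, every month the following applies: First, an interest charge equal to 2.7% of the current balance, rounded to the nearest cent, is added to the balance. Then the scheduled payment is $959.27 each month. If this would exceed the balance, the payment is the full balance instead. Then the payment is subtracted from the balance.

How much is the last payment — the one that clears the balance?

$544.99

Month 1: opening $7,992.10; interest $215.79 → $8,207.89; payment $959.27; balance $7,248.62
Month 2: opening $7,248.62; interest $195.71 → $7,444.33; payment $959.27; balance $6,485.06
Month 3: opening $6,485.06; interest $175.10 → $6,660.16; payment $959.27; balance $5,700.89
Month 4: opening $5,700.89; interest $153.92 → $5,854.81; payment $959.27; balance $4,895.54
Month 5: opening $4,895.54; interest $132.18 → $5,027.72; payment $959.27; balance $4,068.45
Month 6: opening $4,068.45; interest $109.85 → $4,178.30; payment $959.27; balance $3,219.03
Month 7: opening $3,219.03; interest $86.91 → $3,305.94; payment $959.27; balance $2,346.67
Month 8: opening $2,346.67; interest $63.36 → $2,410.03; payment $959.27; balance $1,450.76
Month 9: opening $1,450.76; interest $39.17 → $1,489.93; payment $959.27; balance $530.66
Month 10: opening $530.66; interest $14.33 → $544.99; payment $544.99; balance $0.00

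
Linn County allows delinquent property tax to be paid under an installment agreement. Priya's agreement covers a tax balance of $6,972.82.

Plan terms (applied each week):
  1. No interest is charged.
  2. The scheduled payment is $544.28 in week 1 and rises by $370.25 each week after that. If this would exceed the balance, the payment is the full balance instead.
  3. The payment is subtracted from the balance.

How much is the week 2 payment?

$914.53

Week 1: opening $6,972.82; payment $544.28; balance $6,428.54
Week 2: opening $6,428.54; payment $914.53; balance $5,514.01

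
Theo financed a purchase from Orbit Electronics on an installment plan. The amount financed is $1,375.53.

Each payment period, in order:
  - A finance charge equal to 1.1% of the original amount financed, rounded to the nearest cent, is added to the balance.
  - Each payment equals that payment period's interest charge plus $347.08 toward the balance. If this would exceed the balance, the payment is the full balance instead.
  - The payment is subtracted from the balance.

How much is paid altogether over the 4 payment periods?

$1,436.05

# | Opening | Interest | Payment | End bal
1 | $1,375.53 | $15.13 | $362.21 | $1,028.45
2 | $1,028.45 | $15.13 | $362.21 | $681.37
3 | $681.37 | $15.13 | $362.21 | $334.29
4 | $334.29 | $15.13 | $349.42 | $0.00
Total paid: $1,436.05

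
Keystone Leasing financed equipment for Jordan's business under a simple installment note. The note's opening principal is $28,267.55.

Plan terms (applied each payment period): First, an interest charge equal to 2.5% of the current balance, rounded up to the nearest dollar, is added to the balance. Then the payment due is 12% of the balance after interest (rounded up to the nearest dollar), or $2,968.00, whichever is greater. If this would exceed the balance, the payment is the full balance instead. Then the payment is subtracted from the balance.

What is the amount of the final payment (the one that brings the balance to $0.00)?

$2,148.55

Payment period 1: $28,267.55 +$707.00 interest = $28,974.55; pay $3,477.00 → $25,497.55
Payment period 2: $25,497.55 +$638.00 interest = $26,135.55; pay $3,137.00 → $22,998.55
Payment period 3: $22,998.55 +$575.00 interest = $23,573.55; pay $2,968.00 → $20,605.55
Payment period 4: $20,605.55 +$516.00 interest = $21,121.55; pay $2,968.00 → $18,153.55
Payment period 5: $18,153.55 +$454.00 interest = $18,607.55; pay $2,968.00 → $15,639.55
Payment period 6: $15,639.55 +$391.00 interest = $16,030.55; pay $2,968.00 → $13,062.55
Payment period 7: $13,062.55 +$327.00 interest = $13,389.55; pay $2,968.00 → $10,421.55
Payment period 8: $10,421.55 +$261.00 interest = $10,682.55; pay $2,968.00 → $7,714.55
Payment period 9: $7,714.55 +$193.00 interest = $7,907.55; pay $2,968.00 → $4,939.55
Payment period 10: $4,939.55 +$124.00 interest = $5,063.55; pay $2,968.00 → $2,095.55
Payment period 11: $2,095.55 +$53.00 interest = $2,148.55; pay $2,148.55 → $0.00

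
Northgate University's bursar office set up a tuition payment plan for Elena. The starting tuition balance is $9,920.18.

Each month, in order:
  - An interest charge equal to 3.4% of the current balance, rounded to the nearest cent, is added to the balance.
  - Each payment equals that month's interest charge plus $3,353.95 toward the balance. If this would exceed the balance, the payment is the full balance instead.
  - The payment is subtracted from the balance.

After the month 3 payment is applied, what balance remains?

Month 1: opening $9,920.18; interest $337.29 → $10,257.47; payment $3,691.24; balance $6,566.23
Month 2: opening $6,566.23; interest $223.25 → $6,789.48; payment $3,577.20; balance $3,212.28
Month 3: opening $3,212.28; interest $109.22 → $3,321.50; payment $3,321.50; balance $0.00

$0.00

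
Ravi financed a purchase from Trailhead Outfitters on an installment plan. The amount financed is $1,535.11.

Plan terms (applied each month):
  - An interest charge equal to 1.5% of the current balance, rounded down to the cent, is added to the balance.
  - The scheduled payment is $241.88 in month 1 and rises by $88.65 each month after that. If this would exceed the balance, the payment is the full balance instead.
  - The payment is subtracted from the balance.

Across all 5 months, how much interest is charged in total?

$68.39

Month 1: $1,535.11 +$23.02 interest = $1,558.13; pay $241.88 → $1,316.25
Month 2: $1,316.25 +$19.74 interest = $1,335.99; pay $330.53 → $1,005.46
Month 3: $1,005.46 +$15.08 interest = $1,020.54; pay $419.18 → $601.36
Month 4: $601.36 +$9.02 interest = $610.38; pay $507.83 → $102.55
Month 5: $102.55 +$1.53 interest = $104.08; pay $104.08 → $0.00
Total interest: $23.02 + $19.74 + $15.08 + $9.02 + $1.53 = $68.39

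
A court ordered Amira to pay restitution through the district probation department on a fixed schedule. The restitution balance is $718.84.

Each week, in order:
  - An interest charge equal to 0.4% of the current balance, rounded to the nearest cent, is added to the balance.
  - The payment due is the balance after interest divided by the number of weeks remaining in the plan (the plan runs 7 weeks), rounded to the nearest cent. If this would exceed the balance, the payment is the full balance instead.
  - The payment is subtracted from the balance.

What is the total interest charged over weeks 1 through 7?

$11.59

Week 1: opening $718.84; interest $2.88 → $721.72; payment $103.10; balance $618.62
Week 2: opening $618.62; interest $2.47 → $621.09; payment $103.52; balance $517.57
Week 3: opening $517.57; interest $2.07 → $519.64; payment $103.93; balance $415.71
Week 4: opening $415.71; interest $1.66 → $417.37; payment $104.34; balance $313.03
Week 5: opening $313.03; interest $1.25 → $314.28; payment $104.76; balance $209.52
Week 6: opening $209.52; interest $0.84 → $210.36; payment $105.18; balance $105.18
Week 7: opening $105.18; interest $0.42 → $105.60; payment $105.60; balance $0.00
Total interest: $2.88 + $2.47 + $2.07 + $1.66 + $1.25 + $0.84 + $0.42 = $11.59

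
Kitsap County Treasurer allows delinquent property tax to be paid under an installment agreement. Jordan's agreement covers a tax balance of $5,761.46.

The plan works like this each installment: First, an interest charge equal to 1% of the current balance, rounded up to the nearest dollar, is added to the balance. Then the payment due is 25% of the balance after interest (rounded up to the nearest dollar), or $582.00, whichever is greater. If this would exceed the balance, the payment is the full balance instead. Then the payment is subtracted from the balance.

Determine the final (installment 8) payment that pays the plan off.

# | Opening | Interest | Payment | End bal
1 | $5,761.46 | $58.00 | $1,455.00 | $4,364.46
2 | $4,364.46 | $44.00 | $1,103.00 | $3,305.46
3 | $3,305.46 | $34.00 | $835.00 | $2,504.46
4 | $2,504.46 | $26.00 | $633.00 | $1,897.46
5 | $1,897.46 | $19.00 | $582.00 | $1,334.46
6 | $1,334.46 | $14.00 | $582.00 | $766.46
7 | $766.46 | $8.00 | $582.00 | $192.46
8 | $192.46 | $2.00 | $194.46 | $0.00

$194.46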